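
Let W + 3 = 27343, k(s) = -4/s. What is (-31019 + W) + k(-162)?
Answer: -297997/81 ≈ -3679.0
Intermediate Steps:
W = 27340 (W = -3 + 27343 = 27340)
(-31019 + W) + k(-162) = (-31019 + 27340) - 4/(-162) = -3679 - 4*(-1/162) = -3679 + 2/81 = -297997/81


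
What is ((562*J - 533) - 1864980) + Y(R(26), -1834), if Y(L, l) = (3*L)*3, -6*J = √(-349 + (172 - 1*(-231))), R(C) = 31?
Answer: -1865234 - 281*√6 ≈ -1.8659e+6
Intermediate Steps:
J = -√6/2 (J = -√(-349 + (172 - 1*(-231)))/6 = -√(-349 + (172 + 231))/6 = -√(-349 + 403)/6 = -√6/2 ≈ -1.2247)
Y(L, l) = 9*L
((562*J - 533) - 1864980) + Y(R(26), -1834) = ((562*(-√6/2) - 533) - 1864980) + 9*31 = ((-281*√6 - 533) - 1864980) + 279 = ((-533 - 281*√6) - 1864980) + 279 = (-1865513 - 281*√6) + 279 = -1865234 - 281*√6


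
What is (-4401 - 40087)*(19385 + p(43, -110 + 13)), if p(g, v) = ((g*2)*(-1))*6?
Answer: -839444072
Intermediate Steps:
p(g, v) = -12*g (p(g, v) = ((2*g)*(-1))*6 = -2*g*6 = -12*g)
(-4401 - 40087)*(19385 + p(43, -110 + 13)) = (-4401 - 40087)*(19385 - 12*43) = -44488*(19385 - 516) = -44488*18869 = -839444072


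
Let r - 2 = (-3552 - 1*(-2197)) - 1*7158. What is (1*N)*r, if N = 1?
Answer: -8511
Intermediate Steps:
r = -8511 (r = 2 + ((-3552 - 1*(-2197)) - 1*7158) = 2 + ((-3552 + 2197) - 7158) = 2 + (-1355 - 7158) = 2 - 8513 = -8511)
(1*N)*r = (1*1)*(-8511) = 1*(-8511) = -8511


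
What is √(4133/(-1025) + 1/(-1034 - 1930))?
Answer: I*√372204831297/303810 ≈ 2.0081*I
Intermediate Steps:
√(4133/(-1025) + 1/(-1034 - 1930)) = √(4133*(-1/1025) + 1/(-2964)) = √(-4133/1025 - 1/2964) = √(-12251237/3038100) = I*√372204831297/303810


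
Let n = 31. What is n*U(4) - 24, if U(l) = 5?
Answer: 131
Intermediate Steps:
n*U(4) - 24 = 31*5 - 24 = 155 - 24 = 131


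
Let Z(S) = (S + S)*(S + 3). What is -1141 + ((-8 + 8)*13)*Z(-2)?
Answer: -1141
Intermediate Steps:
Z(S) = 2*S*(3 + S) (Z(S) = (2*S)*(3 + S) = 2*S*(3 + S))
-1141 + ((-8 + 8)*13)*Z(-2) = -1141 + ((-8 + 8)*13)*(2*(-2)*(3 - 2)) = -1141 + (0*13)*(2*(-2)*1) = -1141 + 0*(-4) = -1141 + 0 = -1141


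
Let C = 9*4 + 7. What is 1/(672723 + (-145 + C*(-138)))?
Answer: 1/666644 ≈ 1.5001e-6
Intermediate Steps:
C = 43 (C = 36 + 7 = 43)
1/(672723 + (-145 + C*(-138))) = 1/(672723 + (-145 + 43*(-138))) = 1/(672723 + (-145 - 5934)) = 1/(672723 - 6079) = 1/666644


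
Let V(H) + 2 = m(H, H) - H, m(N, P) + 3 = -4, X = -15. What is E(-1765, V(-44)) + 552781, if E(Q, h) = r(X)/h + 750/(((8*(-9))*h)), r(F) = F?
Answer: 46433543/84 ≈ 5.5278e+5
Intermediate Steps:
m(N, P) = -7 (m(N, P) = -3 - 4 = -7)
V(H) = -9 - H (V(H) = -2 + (-7 - H) = -9 - H)
E(Q, h) = -305/(12*h) (E(Q, h) = -15/h + 750/(((8*(-9))*h)) = -15/h + 750/((-72*h)) = -15/h + 750*(-1/(72*h)) = -15/h - 125/(12*h) = -305/(12*h))
E(-1765, V(-44)) + 552781 = -305/(12*(-9 - 1*(-44))) + 552781 = -305/(12*(-9 + 44)) + 552781 = -305/12/35 + 552781 = -305/12*1/35 + 552781 = -61/84 + 552781 = 46433543/84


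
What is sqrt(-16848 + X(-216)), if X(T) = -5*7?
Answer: I*sqrt(16883) ≈ 129.93*I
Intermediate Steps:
X(T) = -35
sqrt(-16848 + X(-216)) = sqrt(-16848 - 35) = sqrt(-16883) = I*sqrt(16883)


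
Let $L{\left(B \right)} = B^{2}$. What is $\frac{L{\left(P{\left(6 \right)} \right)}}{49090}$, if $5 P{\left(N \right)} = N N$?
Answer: $\frac{648}{613625} \approx 0.001056$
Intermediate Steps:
$P{\left(N \right)} = \frac{N^{2}}{5}$ ($P{\left(N \right)} = \frac{N N}{5} = \frac{N^{2}}{5}$)
$\frac{L{\left(P{\left(6 \right)} \right)}}{49090} = \frac{\left(\frac{6^{2}}{5}\right)^{2}}{49090} = \left(\frac{1}{5} \cdot 36\right)^{2} \cdot \frac{1}{49090} = \left(\frac{36}{5}\right)^{2} \cdot \frac{1}{49090} = \frac{1296}{25} \cdot \frac{1}{49090} = \frac{648}{613625}$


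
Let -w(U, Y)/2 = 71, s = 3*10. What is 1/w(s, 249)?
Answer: -1/142 ≈ -0.0070423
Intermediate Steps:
s = 30
w(U, Y) = -142 (w(U, Y) = -2*71 = -142)
1/w(s, 249) = 1/(-142) = -1/142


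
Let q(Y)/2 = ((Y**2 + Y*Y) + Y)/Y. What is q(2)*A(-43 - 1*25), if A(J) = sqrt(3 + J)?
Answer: 10*I*sqrt(65) ≈ 80.623*I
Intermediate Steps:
q(Y) = 2*(Y + 2*Y**2)/Y (q(Y) = 2*(((Y**2 + Y*Y) + Y)/Y) = 2*(((Y**2 + Y**2) + Y)/Y) = 2*((2*Y**2 + Y)/Y) = 2*((Y + 2*Y**2)/Y) = 2*(Y + 2*Y**2)/Y)
q(2)*A(-43 - 1*25) = (2 + 4*2)*sqrt(3 + (-43 - 1*25)) = (2 + 8)*sqrt(3 + (-43 - 25)) = 10*sqrt(3 - 68) = 10*sqrt(-65) = 10*(I*sqrt(65)) = 10*I*sqrt(65)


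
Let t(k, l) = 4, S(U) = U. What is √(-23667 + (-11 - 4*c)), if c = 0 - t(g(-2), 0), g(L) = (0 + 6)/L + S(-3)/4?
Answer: I*√23662 ≈ 153.82*I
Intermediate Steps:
g(L) = -¾ + 6/L (g(L) = (0 + 6)/L - 3/4 = 6/L - 3*¼ = 6/L - ¾ = -¾ + 6/L)
c = -4 (c = 0 - 1*4 = 0 - 4 = -4)
√(-23667 + (-11 - 4*c)) = √(-23667 + (-11 - 4*(-4))) = √(-23667 + (-11 + 16)) = √(-23667 + 5) = √(-23662) = I*√23662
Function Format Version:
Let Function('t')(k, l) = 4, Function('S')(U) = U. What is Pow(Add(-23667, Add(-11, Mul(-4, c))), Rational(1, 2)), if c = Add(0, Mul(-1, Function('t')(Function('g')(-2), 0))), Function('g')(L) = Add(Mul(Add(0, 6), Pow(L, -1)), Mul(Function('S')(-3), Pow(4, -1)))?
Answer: Mul(I, Pow(23662, Rational(1, 2))) ≈ Mul(153.82, I)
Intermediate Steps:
Function('g')(L) = Add(Rational(-3, 4), Mul(6, Pow(L, -1))) (Function('g')(L) = Add(Mul(Add(0, 6), Pow(L, -1)), Mul(-3, Pow(4, -1))) = Add(Mul(6, Pow(L, -1)), Mul(-3, Rational(1, 4))) = Add(Mul(6, Pow(L, -1)), Rational(-3, 4)) = Add(Rational(-3, 4), Mul(6, Pow(L, -1))))
c = -4 (c = Add(0, Mul(-1, 4)) = Add(0, -4) = -4)
Pow(Add(-23667, Add(-11, Mul(-4, c))), Rational(1, 2)) = Pow(Add(-23667, Add(-11, Mul(-4, -4))), Rational(1, 2)) = Pow(Add(-23667, Add(-11, 16)), Rational(1, 2)) = Pow(Add(-23667, 5), Rational(1, 2)) = Pow(-23662, Rational(1, 2)) = Mul(I, Pow(23662, Rational(1, 2)))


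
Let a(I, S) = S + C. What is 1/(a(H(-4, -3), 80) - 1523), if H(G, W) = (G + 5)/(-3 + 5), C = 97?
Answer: -1/1346 ≈ -0.00074294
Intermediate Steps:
H(G, W) = 5/2 + G/2 (H(G, W) = (5 + G)/2 = (5 + G)*(1/2) = 5/2 + G/2)
a(I, S) = 97 + S (a(I, S) = S + 97 = 97 + S)
1/(a(H(-4, -3), 80) - 1523) = 1/((97 + 80) - 1523) = 1/(177 - 1523) = 1/(-1346) = -1/1346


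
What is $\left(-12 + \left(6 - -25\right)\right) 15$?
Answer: $285$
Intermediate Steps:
$\left(-12 + \left(6 - -25\right)\right) 15 = \left(-12 + \left(6 + 25\right)\right) 15 = \left(-12 + 31\right) 15 = 19 \cdot 15 = 285$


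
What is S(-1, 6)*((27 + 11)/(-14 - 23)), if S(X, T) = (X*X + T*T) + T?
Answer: -1634/37 ≈ -44.162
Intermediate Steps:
S(X, T) = T + T² + X² (S(X, T) = (X² + T²) + T = (T² + X²) + T = T + T² + X²)
S(-1, 6)*((27 + 11)/(-14 - 23)) = (6 + 6² + (-1)²)*((27 + 11)/(-14 - 23)) = (6 + 36 + 1)*(38/(-37)) = 43*(38*(-1/37)) = 43*(-38/37) = -1634/37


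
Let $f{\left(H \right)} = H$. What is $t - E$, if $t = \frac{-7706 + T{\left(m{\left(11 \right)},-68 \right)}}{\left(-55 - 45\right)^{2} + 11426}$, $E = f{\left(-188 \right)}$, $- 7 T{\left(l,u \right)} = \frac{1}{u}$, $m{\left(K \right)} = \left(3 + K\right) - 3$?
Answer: $\frac{637900611}{3399592} \approx 187.64$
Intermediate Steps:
$m{\left(K \right)} = K$
$T{\left(l,u \right)} = - \frac{1}{7 u}$
$E = -188$
$t = - \frac{1222685}{3399592}$ ($t = \frac{-7706 - \frac{1}{7 \left(-68\right)}}{\left(-55 - 45\right)^{2} + 11426} = \frac{-7706 - - \frac{1}{476}}{\left(-100\right)^{2} + 11426} = \frac{-7706 + \frac{1}{476}}{10000 + 11426} = - \frac{3668055}{476 \cdot 21426} = \left(- \frac{3668055}{476}\right) \frac{1}{21426} = - \frac{1222685}{3399592} \approx -0.35966$)
$t - E = - \frac{1222685}{3399592} - -188 = - \frac{1222685}{3399592} + 188 = \frac{637900611}{3399592}$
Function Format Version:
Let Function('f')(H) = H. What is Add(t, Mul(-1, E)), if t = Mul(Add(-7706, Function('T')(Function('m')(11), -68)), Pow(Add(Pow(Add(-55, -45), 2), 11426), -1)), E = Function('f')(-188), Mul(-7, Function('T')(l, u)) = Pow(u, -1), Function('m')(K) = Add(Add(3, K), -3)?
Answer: Rational(637900611, 3399592) ≈ 187.64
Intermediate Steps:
Function('m')(K) = K
Function('T')(l, u) = Mul(Rational(-1, 7), Pow(u, -1))
E = -188
t = Rational(-1222685, 3399592) (t = Mul(Add(-7706, Mul(Rational(-1, 7), Pow(-68, -1))), Pow(Add(Pow(Add(-55, -45), 2), 11426), -1)) = Mul(Add(-7706, Mul(Rational(-1, 7), Rational(-1, 68))), Pow(Add(Pow(-100, 2), 11426), -1)) = Mul(Add(-7706, Rational(1, 476)), Pow(Add(10000, 11426), -1)) = Mul(Rational(-3668055, 476), Pow(21426, -1)) = Mul(Rational(-3668055, 476), Rational(1, 21426)) = Rational(-1222685, 3399592) ≈ -0.35966)
Add(t, Mul(-1, E)) = Add(Rational(-1222685, 3399592), Mul(-1, -188)) = Add(Rational(-1222685, 3399592), 188) = Rational(637900611, 3399592)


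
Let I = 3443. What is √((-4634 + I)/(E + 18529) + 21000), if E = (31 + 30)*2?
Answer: √811670400851/6217 ≈ 144.91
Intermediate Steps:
E = 122 (E = 61*2 = 122)
√((-4634 + I)/(E + 18529) + 21000) = √((-4634 + 3443)/(122 + 18529) + 21000) = √(-1191/18651 + 21000) = √(-1191*1/18651 + 21000) = √(-397/6217 + 21000) = √(130556603/6217) = √811670400851/6217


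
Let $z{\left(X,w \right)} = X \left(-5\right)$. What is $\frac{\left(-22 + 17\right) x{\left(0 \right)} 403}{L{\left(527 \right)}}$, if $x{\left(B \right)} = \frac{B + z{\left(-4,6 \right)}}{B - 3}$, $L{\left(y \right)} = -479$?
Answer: $- \frac{40300}{1437} \approx -28.045$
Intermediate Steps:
$z{\left(X,w \right)} = - 5 X$
$x{\left(B \right)} = \frac{20 + B}{-3 + B}$ ($x{\left(B \right)} = \frac{B - -20}{B - 3} = \frac{B + 20}{-3 + B} = \frac{20 + B}{-3 + B}$)
$\frac{\left(-22 + 17\right) x{\left(0 \right)} 403}{L{\left(527 \right)}} = \frac{\left(-22 + 17\right) \frac{20 + 0}{-3 + 0} \cdot 403}{-479} = - 5 \frac{1}{-3} \cdot 20 \cdot 403 \left(- \frac{1}{479}\right) = - 5 \left(\left(- \frac{1}{3}\right) 20\right) 403 \left(- \frac{1}{479}\right) = \left(-5\right) \left(- \frac{20}{3}\right) 403 \left(- \frac{1}{479}\right) = \frac{100}{3} \cdot 403 \left(- \frac{1}{479}\right) = \frac{40300}{3} \left(- \frac{1}{479}\right) = - \frac{40300}{1437}$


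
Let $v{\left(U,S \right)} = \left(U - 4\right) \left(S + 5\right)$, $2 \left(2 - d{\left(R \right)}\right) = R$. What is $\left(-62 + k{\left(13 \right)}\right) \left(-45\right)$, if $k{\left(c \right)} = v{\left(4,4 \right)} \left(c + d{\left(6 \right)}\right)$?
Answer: $2790$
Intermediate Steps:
$d{\left(R \right)} = 2 - \frac{R}{2}$
$v{\left(U,S \right)} = \left(-4 + U\right) \left(5 + S\right)$
$k{\left(c \right)} = 0$ ($k{\left(c \right)} = \left(-20 - 16 + 5 \cdot 4 + 4 \cdot 4\right) \left(c + \left(2 - 3\right)\right) = \left(-20 - 16 + 20 + 16\right) \left(c + \left(2 - 3\right)\right) = 0 \left(c - 1\right) = 0 \left(-1 + c\right) = 0$)
$\left(-62 + k{\left(13 \right)}\right) \left(-45\right) = \left(-62 + 0\right) \left(-45\right) = \left(-62\right) \left(-45\right) = 2790$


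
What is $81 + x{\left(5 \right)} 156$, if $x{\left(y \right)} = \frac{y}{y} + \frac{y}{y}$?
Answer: $393$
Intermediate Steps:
$x{\left(y \right)} = 2$ ($x{\left(y \right)} = 1 + 1 = 2$)
$81 + x{\left(5 \right)} 156 = 81 + 2 \cdot 156 = 81 + 312 = 393$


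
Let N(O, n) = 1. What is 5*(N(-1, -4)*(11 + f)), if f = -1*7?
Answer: 20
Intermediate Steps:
f = -7
5*(N(-1, -4)*(11 + f)) = 5*(1*(11 - 7)) = 5*(1*4) = 5*4 = 20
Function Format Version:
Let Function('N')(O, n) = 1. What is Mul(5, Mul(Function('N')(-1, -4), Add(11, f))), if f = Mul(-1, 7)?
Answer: 20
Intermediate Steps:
f = -7
Mul(5, Mul(Function('N')(-1, -4), Add(11, f))) = Mul(5, Mul(1, Add(11, -7))) = Mul(5, Mul(1, 4)) = Mul(5, 4) = 20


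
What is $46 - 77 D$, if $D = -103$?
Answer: $7977$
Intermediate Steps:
$46 - 77 D = 46 - -7931 = 46 + 7931 = 7977$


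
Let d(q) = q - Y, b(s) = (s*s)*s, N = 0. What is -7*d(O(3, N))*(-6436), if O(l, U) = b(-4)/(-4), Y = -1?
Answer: 765884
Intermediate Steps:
b(s) = s³ (b(s) = s²*s = s³)
O(l, U) = 16 (O(l, U) = (-4)³/(-4) = -64*(-¼) = 16)
d(q) = 1 + q (d(q) = q - 1*(-1) = q + 1 = 1 + q)
-7*d(O(3, N))*(-6436) = -7*(1 + 16)*(-6436) = -7*17*(-6436) = -119*(-6436) = 765884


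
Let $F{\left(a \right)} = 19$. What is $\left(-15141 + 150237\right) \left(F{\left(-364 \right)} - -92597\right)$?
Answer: $12512051136$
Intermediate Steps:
$\left(-15141 + 150237\right) \left(F{\left(-364 \right)} - -92597\right) = \left(-15141 + 150237\right) \left(19 - -92597\right) = 135096 \left(19 + \left(-80045 + 172642\right)\right) = 135096 \left(19 + 92597\right) = 135096 \cdot 92616 = 12512051136$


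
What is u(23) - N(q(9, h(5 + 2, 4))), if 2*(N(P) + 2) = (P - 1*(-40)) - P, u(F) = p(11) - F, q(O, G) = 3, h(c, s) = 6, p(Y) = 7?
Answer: -34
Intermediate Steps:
u(F) = 7 - F
N(P) = 18 (N(P) = -2 + ((P - 1*(-40)) - P)/2 = -2 + ((P + 40) - P)/2 = -2 + ((40 + P) - P)/2 = -2 + (½)*40 = -2 + 20 = 18)
u(23) - N(q(9, h(5 + 2, 4))) = (7 - 1*23) - 1*18 = (7 - 23) - 18 = -16 - 18 = -34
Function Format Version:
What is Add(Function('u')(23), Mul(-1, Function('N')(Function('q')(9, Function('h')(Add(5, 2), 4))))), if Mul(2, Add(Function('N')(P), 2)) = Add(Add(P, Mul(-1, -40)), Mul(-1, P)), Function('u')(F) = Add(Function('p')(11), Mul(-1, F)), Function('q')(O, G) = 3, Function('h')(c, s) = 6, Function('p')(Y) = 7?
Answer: -34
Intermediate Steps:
Function('u')(F) = Add(7, Mul(-1, F))
Function('N')(P) = 18 (Function('N')(P) = Add(-2, Mul(Rational(1, 2), Add(Add(P, Mul(-1, -40)), Mul(-1, P)))) = Add(-2, Mul(Rational(1, 2), Add(Add(P, 40), Mul(-1, P)))) = Add(-2, Mul(Rational(1, 2), Add(Add(40, P), Mul(-1, P)))) = Add(-2, Mul(Rational(1, 2), 40)) = Add(-2, 20) = 18)
Add(Function('u')(23), Mul(-1, Function('N')(Function('q')(9, Function('h')(Add(5, 2), 4))))) = Add(Add(7, Mul(-1, 23)), Mul(-1, 18)) = Add(Add(7, -23), -18) = Add(-16, -18) = -34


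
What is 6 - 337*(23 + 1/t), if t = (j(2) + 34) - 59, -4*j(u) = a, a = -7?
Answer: -718937/93 ≈ -7730.5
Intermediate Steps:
j(u) = 7/4 (j(u) = -¼*(-7) = 7/4)
t = -93/4 (t = (7/4 + 34) - 59 = 143/4 - 59 = -93/4 ≈ -23.250)
6 - 337*(23 + 1/t) = 6 - 337*(23 + 1/(-93/4)) = 6 - 337*(23 - 4/93) = 6 - 337*2135/93 = 6 - 719495/93 = -718937/93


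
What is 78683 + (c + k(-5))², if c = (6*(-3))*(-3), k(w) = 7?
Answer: 82404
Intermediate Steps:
c = 54 (c = -18*(-3) = 54)
78683 + (c + k(-5))² = 78683 + (54 + 7)² = 78683 + 61² = 78683 + 3721 = 82404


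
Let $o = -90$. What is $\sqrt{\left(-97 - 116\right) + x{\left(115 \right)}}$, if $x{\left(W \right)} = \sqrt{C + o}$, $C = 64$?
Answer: $\sqrt{-213 + i \sqrt{26}} \approx 0.1747 + 14.596 i$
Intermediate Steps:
$x{\left(W \right)} = i \sqrt{26}$ ($x{\left(W \right)} = \sqrt{64 - 90} = \sqrt{-26} = i \sqrt{26}$)
$\sqrt{\left(-97 - 116\right) + x{\left(115 \right)}} = \sqrt{\left(-97 - 116\right) + i \sqrt{26}} = \sqrt{-213 + i \sqrt{26}}$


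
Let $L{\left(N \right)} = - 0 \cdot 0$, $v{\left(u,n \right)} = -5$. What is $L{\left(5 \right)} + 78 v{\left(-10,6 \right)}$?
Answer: $-390$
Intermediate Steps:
$L{\left(N \right)} = 0$ ($L{\left(N \right)} = \left(-1\right) 0 = 0$)
$L{\left(5 \right)} + 78 v{\left(-10,6 \right)} = 0 + 78 \left(-5\right) = 0 - 390 = -390$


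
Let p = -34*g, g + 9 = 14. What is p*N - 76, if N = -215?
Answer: 36474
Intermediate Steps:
g = 5 (g = -9 + 14 = 5)
p = -170 (p = -34*5 = -170)
p*N - 76 = -170*(-215) - 76 = 36550 - 76 = 36474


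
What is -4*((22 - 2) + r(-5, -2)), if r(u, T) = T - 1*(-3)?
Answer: -84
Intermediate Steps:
r(u, T) = 3 + T (r(u, T) = T + 3 = 3 + T)
-4*((22 - 2) + r(-5, -2)) = -4*((22 - 2) + (3 - 2)) = -4*(20 + 1) = -4*21 = -84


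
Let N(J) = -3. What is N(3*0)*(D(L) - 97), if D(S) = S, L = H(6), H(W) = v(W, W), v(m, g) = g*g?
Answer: 183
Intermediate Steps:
v(m, g) = g²
H(W) = W²
L = 36 (L = 6² = 36)
N(3*0)*(D(L) - 97) = -3*(36 - 97) = -3*(-61) = 183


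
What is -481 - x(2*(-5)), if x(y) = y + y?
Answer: -461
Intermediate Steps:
x(y) = 2*y
-481 - x(2*(-5)) = -481 - 2*2*(-5) = -481 - 2*(-10) = -481 - 1*(-20) = -481 + 20 = -461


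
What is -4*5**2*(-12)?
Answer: 1200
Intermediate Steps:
-4*5**2*(-12) = -4*25*(-12) = -100*(-12) = 1200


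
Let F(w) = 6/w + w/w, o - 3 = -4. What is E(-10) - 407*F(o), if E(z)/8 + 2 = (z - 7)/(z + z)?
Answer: 10129/5 ≈ 2025.8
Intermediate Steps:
o = -1 (o = 3 - 4 = -1)
E(z) = -16 + 4*(-7 + z)/z (E(z) = -16 + 8*((z - 7)/(z + z)) = -16 + 8*((-7 + z)/((2*z))) = -16 + 8*((-7 + z)*(1/(2*z))) = -16 + 8*((-7 + z)/(2*z)) = -16 + 4*(-7 + z)/z)
F(w) = 1 + 6/w (F(w) = 6/w + 1 = 1 + 6/w)
E(-10) - 407*F(o) = (-12 - 28/(-10)) - 407*(6 - 1)/(-1) = (-12 - 28*(-⅒)) - (-407)*5 = (-12 + 14/5) - 407*(-5) = -46/5 + 2035 = 10129/5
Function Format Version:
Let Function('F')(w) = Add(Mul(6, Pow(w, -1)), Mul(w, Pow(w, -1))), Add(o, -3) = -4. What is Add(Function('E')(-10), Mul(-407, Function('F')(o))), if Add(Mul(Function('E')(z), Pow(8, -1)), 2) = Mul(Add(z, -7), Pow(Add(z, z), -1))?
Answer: Rational(10129, 5) ≈ 2025.8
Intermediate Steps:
o = -1 (o = Add(3, -4) = -1)
Function('E')(z) = Add(-16, Mul(4, Pow(z, -1), Add(-7, z))) (Function('E')(z) = Add(-16, Mul(8, Mul(Add(z, -7), Pow(Add(z, z), -1)))) = Add(-16, Mul(8, Mul(Add(-7, z), Pow(Mul(2, z), -1)))) = Add(-16, Mul(8, Mul(Add(-7, z), Mul(Rational(1, 2), Pow(z, -1))))) = Add(-16, Mul(8, Mul(Rational(1, 2), Pow(z, -1), Add(-7, z)))) = Add(-16, Mul(4, Pow(z, -1), Add(-7, z))))
Function('F')(w) = Add(1, Mul(6, Pow(w, -1))) (Function('F')(w) = Add(Mul(6, Pow(w, -1)), 1) = Add(1, Mul(6, Pow(w, -1))))
Add(Function('E')(-10), Mul(-407, Function('F')(o))) = Add(Add(-12, Mul(-28, Pow(-10, -1))), Mul(-407, Mul(Pow(-1, -1), Add(6, -1)))) = Add(Add(-12, Mul(-28, Rational(-1, 10))), Mul(-407, Mul(-1, 5))) = Add(Add(-12, Rational(14, 5)), Mul(-407, -5)) = Add(Rational(-46, 5), 2035) = Rational(10129, 5)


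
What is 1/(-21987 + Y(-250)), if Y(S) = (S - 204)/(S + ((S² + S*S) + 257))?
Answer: -125007/2748529363 ≈ -4.5481e-5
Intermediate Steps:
Y(S) = (-204 + S)/(257 + S + 2*S²) (Y(S) = (-204 + S)/(S + ((S² + S²) + 257)) = (-204 + S)/(S + (2*S² + 257)) = (-204 + S)/(S + (257 + 2*S²)) = (-204 + S)/(257 + S + 2*S²))
1/(-21987 + Y(-250)) = 1/(-21987 + (-204 - 250)/(257 - 250 + 2*(-250)²)) = 1/(-21987 - 454/(257 - 250 + 2*62500)) = 1/(-21987 - 454/(257 - 250 + 125000)) = 1/(-21987 - 454/125007) = 1/(-2748529363/125007) = -125007/2748529363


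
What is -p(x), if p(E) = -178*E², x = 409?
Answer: 29776018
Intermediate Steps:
-p(x) = -(-178)*409² = -(-178)*167281 = -1*(-29776018) = 29776018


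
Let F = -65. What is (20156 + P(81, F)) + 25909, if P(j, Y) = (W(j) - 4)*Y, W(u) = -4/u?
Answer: 3752585/81 ≈ 46328.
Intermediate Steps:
P(j, Y) = Y*(-4 - 4/j) (P(j, Y) = (-4/j - 4)*Y = (-4 - 4/j)*Y = Y*(-4 - 4/j))
(20156 + P(81, F)) + 25909 = (20156 - 4*(-65)*(1 + 81)/81) + 25909 = (20156 - 4*(-65)*1/81*82) + 25909 = (20156 + 21320/81) + 25909 = 1653956/81 + 25909 = 3752585/81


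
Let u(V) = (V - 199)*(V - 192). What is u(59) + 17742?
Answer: 36362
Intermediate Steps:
u(V) = (-199 + V)*(-192 + V)
u(59) + 17742 = (38208 + 59**2 - 391*59) + 17742 = (38208 + 3481 - 23069) + 17742 = 18620 + 17742 = 36362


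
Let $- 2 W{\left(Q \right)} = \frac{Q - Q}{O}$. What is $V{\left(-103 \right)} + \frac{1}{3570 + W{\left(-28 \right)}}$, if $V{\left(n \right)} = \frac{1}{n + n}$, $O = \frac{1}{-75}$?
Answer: $- \frac{841}{183855} \approx -0.0045743$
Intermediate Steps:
$O = - \frac{1}{75} \approx -0.013333$
$W{\left(Q \right)} = 0$ ($W{\left(Q \right)} = - \frac{\left(Q - Q\right) \frac{1}{- \frac{1}{75}}}{2} = - \frac{0 \left(-75\right)}{2} = \left(- \frac{1}{2}\right) 0 = 0$)
$V{\left(n \right)} = \frac{1}{2 n}$
$V{\left(-103 \right)} + \frac{1}{3570 + W{\left(-28 \right)}} = \frac{1}{2 \left(-103\right)} + \frac{1}{3570 + 0} = \frac{1}{2} \left(- \frac{1}{103}\right) + \frac{1}{3570} = - \frac{1}{206} + \frac{1}{3570} = - \frac{841}{183855}$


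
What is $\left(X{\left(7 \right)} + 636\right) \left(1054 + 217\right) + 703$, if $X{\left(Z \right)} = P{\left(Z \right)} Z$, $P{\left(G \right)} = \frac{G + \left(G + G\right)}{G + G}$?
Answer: $\frac{1644809}{2} \approx 8.224 \cdot 10^{5}$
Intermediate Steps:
$P{\left(G \right)} = \frac{3}{2}$ ($P{\left(G \right)} = \frac{G + 2 G}{2 G} = 3 G \frac{1}{2 G} = \frac{3}{2}$)
$X{\left(Z \right)} = \frac{3 Z}{2}$
$\left(X{\left(7 \right)} + 636\right) \left(1054 + 217\right) + 703 = \left(\frac{3}{2} \cdot 7 + 636\right) \left(1054 + 217\right) + 703 = \left(\frac{21}{2} + 636\right) 1271 + 703 = \frac{1293}{2} \cdot 1271 + 703 = \frac{1643403}{2} + 703 = \frac{1644809}{2}$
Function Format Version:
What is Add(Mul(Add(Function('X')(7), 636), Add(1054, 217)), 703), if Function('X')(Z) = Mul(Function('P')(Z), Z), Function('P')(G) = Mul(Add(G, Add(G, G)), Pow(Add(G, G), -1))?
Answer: Rational(1644809, 2) ≈ 8.2240e+5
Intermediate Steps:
Function('P')(G) = Rational(3, 2) (Function('P')(G) = Mul(Add(G, Mul(2, G)), Pow(Mul(2, G), -1)) = Mul(Mul(3, G), Mul(Rational(1, 2), Pow(G, -1))) = Rational(3, 2))
Function('X')(Z) = Mul(Rational(3, 2), Z)
Add(Mul(Add(Function('X')(7), 636), Add(1054, 217)), 703) = Add(Mul(Add(Mul(Rational(3, 2), 7), 636), Add(1054, 217)), 703) = Add(Mul(Add(Rational(21, 2), 636), 1271), 703) = Add(Mul(Rational(1293, 2), 1271), 703) = Add(Rational(1643403, 2), 703) = Rational(1644809, 2)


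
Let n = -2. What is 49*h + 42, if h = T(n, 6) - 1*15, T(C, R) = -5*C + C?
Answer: -301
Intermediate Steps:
T(C, R) = -4*C
h = -7 (h = -4*(-2) - 1*15 = 8 - 15 = -7)
49*h + 42 = 49*(-7) + 42 = -343 + 42 = -301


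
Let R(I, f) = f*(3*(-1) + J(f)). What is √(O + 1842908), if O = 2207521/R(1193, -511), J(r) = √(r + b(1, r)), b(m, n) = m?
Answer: √(1842908 + 2207521/(511*(3 - I*√510))) ≈ 1357.5 + 0.069*I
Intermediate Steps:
J(r) = √(1 + r) (J(r) = √(r + 1) = √(1 + r))
R(I, f) = f*(-3 + √(1 + f)) (R(I, f) = f*(3*(-1) + √(1 + f)) = f*(-3 + √(1 + f)))
O = 2207521/(1533 - 511*I*√510) (O = 2207521/((-511*(-3 + √(1 - 511)))) = 2207521/((-511*(-3 + √(-510)))) = 2207521/((-511*(-3 + I*√510))) = 2207521/(1533 - 511*I*√510) ≈ 24.971 + 187.98*I)
√(O + 1842908) = √((2207521/88403 + 2207521*I*√510/265209) + 1842908) = √(162920803445/88403 + 2207521*I*√510/265209)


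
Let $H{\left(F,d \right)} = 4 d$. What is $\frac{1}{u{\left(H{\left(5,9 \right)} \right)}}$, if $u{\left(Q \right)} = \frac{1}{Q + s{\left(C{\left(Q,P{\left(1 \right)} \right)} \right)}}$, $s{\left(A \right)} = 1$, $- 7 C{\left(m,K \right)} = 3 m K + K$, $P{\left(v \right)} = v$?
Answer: $37$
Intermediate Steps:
$C{\left(m,K \right)} = - \frac{K}{7} - \frac{3 K m}{7}$ ($C{\left(m,K \right)} = - \frac{3 m K + K}{7} = - \frac{3 K m + K}{7} = - \frac{K + 3 K m}{7} = - \frac{K}{7} - \frac{3 K m}{7}$)
$u{\left(Q \right)} = \frac{1}{1 + Q}$ ($u{\left(Q \right)} = \frac{1}{Q + 1} = \frac{1}{1 + Q}$)
$\frac{1}{u{\left(H{\left(5,9 \right)} \right)}} = \frac{1}{\frac{1}{1 + 4 \cdot 9}} = \frac{1}{\frac{1}{1 + 36}} = \frac{1}{\frac{1}{37}} = 37$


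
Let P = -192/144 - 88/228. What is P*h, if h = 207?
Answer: -6762/19 ≈ -355.89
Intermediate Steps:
P = -98/57 (P = -192*1/144 - 88*1/228 = -4/3 - 22/57 = -98/57 ≈ -1.7193)
P*h = -98/57*207 = -6762/19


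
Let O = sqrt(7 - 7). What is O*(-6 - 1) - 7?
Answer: -7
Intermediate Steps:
O = 0 (O = sqrt(0) = 0)
O*(-6 - 1) - 7 = 0*(-6 - 1) - 7 = 0*(-7) - 7 = 0 - 7 = -7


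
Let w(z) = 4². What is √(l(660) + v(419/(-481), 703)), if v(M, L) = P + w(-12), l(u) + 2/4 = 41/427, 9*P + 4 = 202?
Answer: √27419378/854 ≈ 6.1316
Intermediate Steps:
w(z) = 16
P = 22 (P = -4/9 + (⅑)*202 = -4/9 + 202/9 = 22)
l(u) = -345/854 (l(u) = -½ + 41/427 = -345/854)
v(M, L) = 38 (v(M, L) = 22 + 16 = 38)
√(l(660) + v(419/(-481), 703)) = √(-345/854 + 38) = √(32107/854) = √27419378/854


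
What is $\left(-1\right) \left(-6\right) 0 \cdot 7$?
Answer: $0$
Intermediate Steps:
$\left(-1\right) \left(-6\right) 0 \cdot 7 = 6 \cdot 0 \cdot 7 = 0 \cdot 7 = 0$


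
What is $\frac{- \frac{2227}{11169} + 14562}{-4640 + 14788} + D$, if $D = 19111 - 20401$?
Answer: $- \frac{8591167337}{6667236} \approx -1288.6$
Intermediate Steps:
$D = -1290$
$\frac{- \frac{2227}{11169} + 14562}{-4640 + 14788} + D = \frac{- \frac{2227}{11169} + 14562}{-4640 + 14788} - 1290 = \frac{\left(-2227\right) \frac{1}{11169} + 14562}{10148} - 1290 = \left(- \frac{131}{657} + 14562\right) \frac{1}{10148} - 1290 = \frac{9567103}{657} \cdot \frac{1}{10148} - 1290 = \frac{9567103}{6667236} - 1290 = - \frac{8591167337}{6667236}$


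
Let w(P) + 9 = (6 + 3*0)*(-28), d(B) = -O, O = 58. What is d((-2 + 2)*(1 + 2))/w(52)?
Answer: 58/177 ≈ 0.32768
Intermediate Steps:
d(B) = -58 (d(B) = -1*58 = -58)
w(P) = -177 (w(P) = -9 + (6 + 3*0)*(-28) = -9 + (6 + 0)*(-28) = -9 + 6*(-28) = -9 - 168 = -177)
d((-2 + 2)*(1 + 2))/w(52) = -58/(-177) = -58*(-1/177) = 58/177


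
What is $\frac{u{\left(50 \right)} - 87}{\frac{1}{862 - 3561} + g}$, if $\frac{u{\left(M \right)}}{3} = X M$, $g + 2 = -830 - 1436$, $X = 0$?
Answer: $\frac{234813}{6121333} \approx 0.03836$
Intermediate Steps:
$g = -2268$ ($g = -2 - 2266 = -2268$)
$u{\left(M \right)} = 0$ ($u{\left(M \right)} = 3 \cdot 0 M = 3 \cdot 0 = 0$)
$\frac{u{\left(50 \right)} - 87}{\frac{1}{862 - 3561} + g} = \frac{0 - 87}{\frac{1}{862 - 3561} - 2268} = - \frac{87}{\frac{1}{-2699} - 2268} = - \frac{87}{- \frac{1}{2699} - 2268} = - \frac{87}{- \frac{6121333}{2699}} = \left(-87\right) \left(- \frac{2699}{6121333}\right) = \frac{234813}{6121333}$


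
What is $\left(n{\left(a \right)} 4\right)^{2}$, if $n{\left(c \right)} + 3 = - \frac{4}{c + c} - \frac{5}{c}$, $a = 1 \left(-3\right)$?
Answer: $\frac{64}{9} \approx 7.1111$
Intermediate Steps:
$a = -3$
$n{\left(c \right)} = -3 - \frac{7}{c}$ ($n{\left(c \right)} = -3 - \left(\frac{4}{c + c} + \frac{5}{c}\right) = -3 - \left(4 \frac{1}{2 c} + \frac{5}{c}\right) = -3 - \left(\frac{5}{c} + 4 \cdot \frac{1}{2} \frac{1}{c}\right) = -3 - \frac{7}{c}$)
$\left(n{\left(a \right)} 4\right)^{2} = \left(\left(-3 - \frac{7}{-3}\right) 4\right)^{2} = \left(\left(-3 - - \frac{7}{3}\right) 4\right)^{2} = \left(\left(-3 + \frac{7}{3}\right) 4\right)^{2} = \left(\left(- \frac{2}{3}\right) 4\right)^{2} = \left(- \frac{8}{3}\right)^{2} = \frac{64}{9}$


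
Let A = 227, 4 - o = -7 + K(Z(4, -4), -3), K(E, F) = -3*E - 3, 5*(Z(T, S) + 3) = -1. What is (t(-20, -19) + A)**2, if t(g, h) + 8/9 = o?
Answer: 107599129/2025 ≈ 53135.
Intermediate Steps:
Z(T, S) = -16/5 (Z(T, S) = -3 + (1/5)*(-1) = -3 - 1/5 = -16/5)
K(E, F) = -3 - 3*E
o = 22/5 (o = 4 - (-7 + (-3 - 3*(-16/5))) = 4 - (-7 + (-3 + 48/5)) = 4 - (-7 + 33/5) = 4 - 1*(-2/5) = 4 + 2/5 = 22/5 ≈ 4.4000)
t(g, h) = 158/45 (t(g, h) = -8/9 + 22/5 = 158/45)
(t(-20, -19) + A)**2 = (158/45 + 227)**2 = (10373/45)**2 = 107599129/2025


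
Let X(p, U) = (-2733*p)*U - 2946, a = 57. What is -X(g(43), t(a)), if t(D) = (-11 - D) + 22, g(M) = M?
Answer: -5402928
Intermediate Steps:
t(D) = 11 - D
X(p, U) = -2946 - 2733*U*p (X(p, U) = -2733*U*p - 2946 = -2946 - 2733*U*p)
-X(g(43), t(a)) = -(-2946 - 2733*(11 - 1*57)*43) = -(-2946 - 2733*(11 - 57)*43) = -(-2946 - 2733*(-46)*43) = -(-2946 + 5405874) = -1*5402928 = -5402928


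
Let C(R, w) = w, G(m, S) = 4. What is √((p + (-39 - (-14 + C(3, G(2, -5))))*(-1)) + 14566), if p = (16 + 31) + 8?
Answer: 5*√586 ≈ 121.04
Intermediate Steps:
p = 55 (p = 47 + 8 = 55)
√((p + (-39 - (-14 + C(3, G(2, -5))))*(-1)) + 14566) = √((55 + (-39 - (-14 + 4))*(-1)) + 14566) = √((55 + (-39 - 1*(-10))*(-1)) + 14566) = √((55 + (-39 + 10)*(-1)) + 14566) = √((55 - 29*(-1)) + 14566) = √((55 + 29) + 14566) = √(84 + 14566) = √14650 = 5*√586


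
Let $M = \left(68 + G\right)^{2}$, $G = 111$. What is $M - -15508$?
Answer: $47549$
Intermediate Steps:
$M = 32041$ ($M = \left(68 + 111\right)^{2} = 179^{2} = 32041$)
$M - -15508 = 32041 - -15508 = 32041 + 15508 = 47549$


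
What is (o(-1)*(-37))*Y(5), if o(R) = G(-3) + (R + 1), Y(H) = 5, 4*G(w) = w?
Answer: 555/4 ≈ 138.75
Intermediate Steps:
G(w) = w/4
o(R) = ¼ + R (o(R) = (¼)*(-3) + (R + 1) = -¾ + (1 + R) = ¼ + R)
(o(-1)*(-37))*Y(5) = ((¼ - 1)*(-37))*5 = -¾*(-37)*5 = (111/4)*5 = 555/4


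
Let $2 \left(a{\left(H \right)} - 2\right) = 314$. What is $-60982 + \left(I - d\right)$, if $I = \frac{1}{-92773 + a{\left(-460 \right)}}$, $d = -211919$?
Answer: $\frac{13978879317}{92614} \approx 1.5094 \cdot 10^{5}$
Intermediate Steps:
$a{\left(H \right)} = 159$ ($a{\left(H \right)} = 2 + \frac{1}{2} \cdot 314 = 2 + 157 = 159$)
$I = - \frac{1}{92614}$ ($I = \frac{1}{-92773 + 159} = \frac{1}{-92614} = - \frac{1}{92614} \approx -1.0798 \cdot 10^{-5}$)
$-60982 + \left(I - d\right) = -60982 - - \frac{19626666265}{92614} = -60982 + \left(- \frac{1}{92614} + 211919\right) = -60982 + \frac{19626666265}{92614} = \frac{13978879317}{92614}$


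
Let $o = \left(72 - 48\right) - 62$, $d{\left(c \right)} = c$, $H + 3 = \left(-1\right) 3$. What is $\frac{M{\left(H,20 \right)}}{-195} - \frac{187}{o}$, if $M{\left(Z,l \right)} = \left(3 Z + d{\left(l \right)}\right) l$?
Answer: $\frac{6989}{1482} \approx 4.7159$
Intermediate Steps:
$H = -6$ ($H = -3 - 3 = -6$)
$o = -38$ ($o = 24 - 62 = -38$)
$M{\left(Z,l \right)} = l \left(l + 3 Z\right)$ ($M{\left(Z,l \right)} = \left(3 Z + l\right) l = \left(l + 3 Z\right) l = l \left(l + 3 Z\right)$)
$\frac{M{\left(H,20 \right)}}{-195} - \frac{187}{o} = \frac{20 \left(20 + 3 \left(-6\right)\right)}{-195} - \frac{187}{-38} = 20 \left(20 - 18\right) \left(- \frac{1}{195}\right) - - \frac{187}{38} = 20 \cdot 2 \left(- \frac{1}{195}\right) + \frac{187}{38} = 40 \left(- \frac{1}{195}\right) + \frac{187}{38} = - \frac{8}{39} + \frac{187}{38} = \frac{6989}{1482}$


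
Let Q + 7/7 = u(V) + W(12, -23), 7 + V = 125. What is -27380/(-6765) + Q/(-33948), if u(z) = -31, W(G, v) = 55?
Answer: 65701/16236 ≈ 4.0466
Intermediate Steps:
V = 118 (V = -7 + 125 = 118)
Q = 23 (Q = -1 + (-31 + 55) = -1 + 24 = 23)
-27380/(-6765) + Q/(-33948) = -27380/(-6765) + 23/(-33948) = -27380*(-1/6765) + 23*(-1/33948) = 5476/1353 - 1/1476 = 65701/16236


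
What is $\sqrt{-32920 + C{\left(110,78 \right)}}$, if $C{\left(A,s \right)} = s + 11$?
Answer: $i \sqrt{32831} \approx 181.19 i$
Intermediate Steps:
$C{\left(A,s \right)} = 11 + s$
$\sqrt{-32920 + C{\left(110,78 \right)}} = \sqrt{-32920 + \left(11 + 78\right)} = \sqrt{-32920 + 89} = \sqrt{-32831} = i \sqrt{32831}$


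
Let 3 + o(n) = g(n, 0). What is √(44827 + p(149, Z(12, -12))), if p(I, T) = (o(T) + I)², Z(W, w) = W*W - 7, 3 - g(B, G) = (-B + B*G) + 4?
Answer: √124351 ≈ 352.63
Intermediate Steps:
g(B, G) = -1 + B - B*G (g(B, G) = 3 - ((-B + B*G) + 4) = 3 - (4 - B + B*G) = 3 + (-4 + B - B*G) = -1 + B - B*G)
o(n) = -4 + n (o(n) = -3 + (-1 + n - 1*n*0) = -3 + (-1 + n + 0) = -3 + (-1 + n) = -4 + n)
Z(W, w) = -7 + W² (Z(W, w) = W² - 7 = -7 + W²)
p(I, T) = (-4 + I + T)² (p(I, T) = ((-4 + T) + I)² = (-4 + I + T)²)
√(44827 + p(149, Z(12, -12))) = √(44827 + (-4 + 149 + (-7 + 12²))²) = √(44827 + (-4 + 149 + (-7 + 144))²) = √(44827 + (-4 + 149 + 137)²) = √(44827 + 282²) = √(44827 + 79524) = √124351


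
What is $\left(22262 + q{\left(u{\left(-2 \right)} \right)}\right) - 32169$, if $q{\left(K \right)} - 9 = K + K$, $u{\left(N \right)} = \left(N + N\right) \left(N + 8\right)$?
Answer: $-9946$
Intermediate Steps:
$u{\left(N \right)} = 2 N \left(8 + N\right)$
$q{\left(K \right)} = 9 + 2 K$ ($q{\left(K \right)} = 9 + \left(K + K\right) = 9 + 2 K$)
$\left(22262 + q{\left(u{\left(-2 \right)} \right)}\right) - 32169 = \left(22262 + \left(9 + 2 \cdot 2 \left(-2\right) \left(8 - 2\right)\right)\right) - 32169 = \left(22262 + \left(9 + 2 \cdot 2 \left(-2\right) 6\right)\right) - 32169 = \left(22262 + \left(9 + 2 \left(-24\right)\right)\right) - 32169 = \left(22262 + \left(9 - 48\right)\right) - 32169 = \left(22262 - 39\right) - 32169 = 22223 - 32169 = -9946$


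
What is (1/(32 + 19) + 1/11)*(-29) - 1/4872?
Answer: -2920139/911064 ≈ -3.2052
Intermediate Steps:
(1/(32 + 19) + 1/11)*(-29) - 1/4872 = (1/51 + 1/11)*(-29) - 1*1/4872 = (1/51 + 1/11)*(-29) - 1/4872 = (62/561)*(-29) - 1/4872 = -1798/561 - 1/4872 = -2920139/911064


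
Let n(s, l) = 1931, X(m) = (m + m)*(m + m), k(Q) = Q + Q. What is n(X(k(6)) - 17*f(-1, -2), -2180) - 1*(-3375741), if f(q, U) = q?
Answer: 3377672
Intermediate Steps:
k(Q) = 2*Q
X(m) = 4*m² (X(m) = (2*m)*(2*m) = 4*m²)
n(X(k(6)) - 17*f(-1, -2), -2180) - 1*(-3375741) = 1931 - 1*(-3375741) = 1931 + 3375741 = 3377672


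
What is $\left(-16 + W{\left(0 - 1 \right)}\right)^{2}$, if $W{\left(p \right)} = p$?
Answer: $289$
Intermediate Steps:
$\left(-16 + W{\left(0 - 1 \right)}\right)^{2} = \left(-16 + \left(0 - 1\right)\right)^{2} = \left(-16 - 1\right)^{2} = \left(-17\right)^{2} = 289$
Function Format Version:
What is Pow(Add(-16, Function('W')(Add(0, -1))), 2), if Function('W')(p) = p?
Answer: 289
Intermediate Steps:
Pow(Add(-16, Function('W')(Add(0, -1))), 2) = Pow(Add(-16, Add(0, -1)), 2) = Pow(Add(-16, -1), 2) = Pow(-17, 2) = 289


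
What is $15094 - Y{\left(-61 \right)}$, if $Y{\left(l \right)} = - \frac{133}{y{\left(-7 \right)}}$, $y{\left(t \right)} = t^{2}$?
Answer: $\frac{105677}{7} \approx 15097.0$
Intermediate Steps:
$Y{\left(l \right)} = - \frac{19}{7}$ ($Y{\left(l \right)} = - \frac{133}{\left(-7\right)^{2}} = - \frac{133}{49} = \left(-133\right) \frac{1}{49} = - \frac{19}{7}$)
$15094 - Y{\left(-61 \right)} = 15094 - - \frac{19}{7} = 15094 + \frac{19}{7} = \frac{105677}{7}$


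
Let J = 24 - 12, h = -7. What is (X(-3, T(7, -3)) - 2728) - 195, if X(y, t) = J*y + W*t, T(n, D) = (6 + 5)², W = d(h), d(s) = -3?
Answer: -3322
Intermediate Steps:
W = -3
T(n, D) = 121 (T(n, D) = 11² = 121)
J = 12
X(y, t) = -3*t + 12*y (X(y, t) = 12*y - 3*t = -3*t + 12*y)
(X(-3, T(7, -3)) - 2728) - 195 = ((-3*121 + 12*(-3)) - 2728) - 195 = ((-363 - 36) - 2728) - 195 = (-399 - 2728) - 195 = -3127 - 195 = -3322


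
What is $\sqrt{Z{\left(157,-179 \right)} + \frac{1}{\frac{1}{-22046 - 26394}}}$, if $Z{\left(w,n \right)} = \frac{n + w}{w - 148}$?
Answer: $\frac{i \sqrt{435982}}{3} \approx 220.1 i$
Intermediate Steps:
$Z{\left(w,n \right)} = \frac{n + w}{-148 + w}$
$\sqrt{Z{\left(157,-179 \right)} + \frac{1}{\frac{1}{-22046 - 26394}}} = \sqrt{\frac{-179 + 157}{-148 + 157} + \frac{1}{\frac{1}{-22046 - 26394}}} = \sqrt{\frac{1}{9} \left(-22\right) + \frac{1}{\frac{1}{-48440}}} = \sqrt{\frac{1}{9} \left(-22\right) + \frac{1}{- \frac{1}{48440}}} = \sqrt{- \frac{22}{9} - 48440} = \sqrt{- \frac{435982}{9}} = \frac{i \sqrt{435982}}{3}$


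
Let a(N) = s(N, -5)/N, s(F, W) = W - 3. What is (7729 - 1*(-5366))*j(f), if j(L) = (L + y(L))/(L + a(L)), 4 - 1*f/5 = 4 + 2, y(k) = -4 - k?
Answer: 130950/23 ≈ 5693.5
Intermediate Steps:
s(F, W) = -3 + W
a(N) = -8/N (a(N) = (-3 - 5)/N = -8/N)
f = -10 (f = 20 - 5*(4 + 2) = 20 - 5*6 = 20 - 30 = -10)
j(L) = -4/(L - 8/L) (j(L) = (L + (-4 - L))/(L - 8/L) = -4/(L - 8/L))
(7729 - 1*(-5366))*j(f) = (7729 - 1*(-5366))*(-4*(-10)/(-8 + (-10)²)) = (7729 + 5366)*(-4*(-10)/(-8 + 100)) = 13095*(-4*(-10)/92) = 13095*(-4*(-10)*1/92) = 13095*(10/23) = 130950/23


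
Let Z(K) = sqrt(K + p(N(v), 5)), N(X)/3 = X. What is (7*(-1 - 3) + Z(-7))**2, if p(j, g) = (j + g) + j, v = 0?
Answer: (28 - I*sqrt(2))**2 ≈ 782.0 - 79.196*I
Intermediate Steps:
N(X) = 3*X
p(j, g) = g + 2*j (p(j, g) = (g + j) + j = g + 2*j)
Z(K) = sqrt(5 + K) (Z(K) = sqrt(K + (5 + 2*(3*0))) = sqrt(K + (5 + 2*0)) = sqrt(K + (5 + 0)) = sqrt(K + 5) = sqrt(5 + K))
(7*(-1 - 3) + Z(-7))**2 = (7*(-1 - 3) + sqrt(5 - 7))**2 = (7*(-4) + sqrt(-2))**2 = (-28 + I*sqrt(2))**2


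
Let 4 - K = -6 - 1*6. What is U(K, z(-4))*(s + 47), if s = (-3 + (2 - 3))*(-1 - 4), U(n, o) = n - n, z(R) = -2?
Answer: 0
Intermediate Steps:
K = 16 (K = 4 - (-6 - 1*6) = 4 - (-6 - 6) = 4 - 1*(-12) = 4 + 12 = 16)
U(n, o) = 0
s = 20 (s = (-3 - 1)*(-5) = -4*(-5) = 20)
U(K, z(-4))*(s + 47) = 0*(20 + 47) = 0*67 = 0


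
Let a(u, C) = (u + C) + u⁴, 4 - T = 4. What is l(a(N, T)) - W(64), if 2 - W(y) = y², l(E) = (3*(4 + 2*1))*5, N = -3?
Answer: 4184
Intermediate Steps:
T = 0 (T = 4 - 1*4 = 4 - 4 = 0)
a(u, C) = C + u + u⁴ (a(u, C) = (C + u) + u⁴ = C + u + u⁴)
l(E) = 90 (l(E) = (3*(4 + 2))*5 = (3*6)*5 = 18*5 = 90)
W(y) = 2 - y²
l(a(N, T)) - W(64) = 90 - (2 - 1*64²) = 90 - (2 - 1*4096) = 90 - (2 - 4096) = 90 - 1*(-4094) = 90 + 4094 = 4184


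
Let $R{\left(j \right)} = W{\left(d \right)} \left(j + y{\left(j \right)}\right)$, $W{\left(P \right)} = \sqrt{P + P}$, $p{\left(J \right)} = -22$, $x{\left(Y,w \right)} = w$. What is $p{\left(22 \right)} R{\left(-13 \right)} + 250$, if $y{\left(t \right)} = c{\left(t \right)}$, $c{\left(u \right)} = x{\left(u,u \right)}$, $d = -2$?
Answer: $250 + 1144 i \approx 250.0 + 1144.0 i$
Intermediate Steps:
$c{\left(u \right)} = u$
$W{\left(P \right)} = \sqrt{2} \sqrt{P}$ ($W{\left(P \right)} = \sqrt{2 P} = \sqrt{2} \sqrt{P}$)
$y{\left(t \right)} = t$
$R{\left(j \right)} = 4 i j$ ($R{\left(j \right)} = \sqrt{2} \sqrt{-2} \left(j + j\right) = \sqrt{2} i \sqrt{2} \cdot 2 j = 2 i 2 j = 4 i j$)
$p{\left(22 \right)} R{\left(-13 \right)} + 250 = - 22 \cdot 4 i \left(-13\right) + 250 = - 22 \left(- 52 i\right) + 250 = 1144 i + 250 = 250 + 1144 i$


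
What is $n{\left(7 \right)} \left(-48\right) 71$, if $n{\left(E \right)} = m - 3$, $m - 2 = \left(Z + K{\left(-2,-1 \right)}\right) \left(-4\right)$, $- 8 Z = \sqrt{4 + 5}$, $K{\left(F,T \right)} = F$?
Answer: $-28968$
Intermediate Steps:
$Z = - \frac{3}{8}$ ($Z = - \frac{\sqrt{4 + 5}}{8} = - \frac{\sqrt{9}}{8} = \left(- \frac{1}{8}\right) 3 = - \frac{3}{8} \approx -0.375$)
$m = \frac{23}{2}$ ($m = 2 + \left(- \frac{3}{8} - 2\right) \left(-4\right) = 2 - - \frac{19}{2} = 2 + \frac{19}{2} = \frac{23}{2} \approx 11.5$)
$n{\left(E \right)} = \frac{17}{2}$ ($n{\left(E \right)} = \frac{23}{2} - 3 = \frac{17}{2}$)
$n{\left(7 \right)} \left(-48\right) 71 = \frac{17}{2} \left(-48\right) 71 = \left(-408\right) 71 = -28968$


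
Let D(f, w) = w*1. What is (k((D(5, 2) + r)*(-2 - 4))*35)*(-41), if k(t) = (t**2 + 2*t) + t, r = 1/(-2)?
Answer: -77490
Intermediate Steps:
D(f, w) = w
r = -1/2 ≈ -0.50000
k(t) = t**2 + 3*t
(k((D(5, 2) + r)*(-2 - 4))*35)*(-41) = ((((2 - 1/2)*(-2 - 4))*(3 + (2 - 1/2)*(-2 - 4)))*35)*(-41) = ((((3/2)*(-6))*(3 + (3/2)*(-6)))*35)*(-41) = (-9*(3 - 9)*35)*(-41) = (-9*(-6)*35)*(-41) = (54*35)*(-41) = 1890*(-41) = -77490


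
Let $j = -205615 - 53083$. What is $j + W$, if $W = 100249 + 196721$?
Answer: $38272$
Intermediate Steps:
$W = 296970$
$j = -258698$ ($j = -205615 - 53083 = -258698$)
$j + W = -258698 + 296970 = 38272$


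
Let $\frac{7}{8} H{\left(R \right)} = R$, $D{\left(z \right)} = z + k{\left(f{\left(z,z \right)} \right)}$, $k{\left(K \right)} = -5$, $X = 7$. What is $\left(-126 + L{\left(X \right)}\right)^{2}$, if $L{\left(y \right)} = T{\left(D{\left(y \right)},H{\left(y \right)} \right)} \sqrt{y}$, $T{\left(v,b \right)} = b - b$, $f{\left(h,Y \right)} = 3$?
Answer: $15876$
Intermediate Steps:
$D{\left(z \right)} = -5 + z$ ($D{\left(z \right)} = z - 5 = -5 + z$)
$H{\left(R \right)} = \frac{8 R}{7}$
$T{\left(v,b \right)} = 0$
$L{\left(y \right)} = 0$ ($L{\left(y \right)} = 0 \sqrt{y} = 0$)
$\left(-126 + L{\left(X \right)}\right)^{2} = \left(-126 + 0\right)^{2} = \left(-126\right)^{2} = 15876$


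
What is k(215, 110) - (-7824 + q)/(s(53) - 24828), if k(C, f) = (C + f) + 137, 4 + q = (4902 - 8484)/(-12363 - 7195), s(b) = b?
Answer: 111854374729/242274725 ≈ 461.68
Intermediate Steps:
q = -37325/9779 (q = -4 + (4902 - 8484)/(-12363 - 7195) = -4 - 3582/(-19558) = -4 - 3582*(-1/19558) = -4 + 1791/9779 = -37325/9779 ≈ -3.8169)
k(C, f) = 137 + C + f
k(215, 110) - (-7824 + q)/(s(53) - 24828) = (137 + 215 + 110) - (-7824 - 37325/9779)/(53 - 24828) = 462 - (-76548221)/(9779*(-24775)) = 462 - (-76548221)*(-1)/(9779*24775) = 462 - 1*76548221/242274725 = 462 - 76548221/242274725 = 111854374729/242274725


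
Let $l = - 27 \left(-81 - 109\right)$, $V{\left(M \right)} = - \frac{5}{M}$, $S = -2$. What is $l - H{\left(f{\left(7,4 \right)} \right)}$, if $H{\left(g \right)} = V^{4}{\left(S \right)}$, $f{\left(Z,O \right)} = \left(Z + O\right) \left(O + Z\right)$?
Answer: $\frac{81455}{16} \approx 5090.9$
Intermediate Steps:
$f{\left(Z,O \right)} = \left(O + Z\right)^{2}$ ($f{\left(Z,O \right)} = \left(O + Z\right) \left(O + Z\right) = \left(O + Z\right)^{2}$)
$H{\left(g \right)} = \frac{625}{16}$ ($H{\left(g \right)} = \left(- \frac{5}{-2}\right)^{4} = \left(\left(-5\right) \left(- \frac{1}{2}\right)\right)^{4} = \left(\frac{5}{2}\right)^{4} = \frac{625}{16}$)
$l = 5130$ ($l = \left(-27\right) \left(-190\right) = 5130$)
$l - H{\left(f{\left(7,4 \right)} \right)} = 5130 - \frac{625}{16} = \frac{81455}{16}$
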